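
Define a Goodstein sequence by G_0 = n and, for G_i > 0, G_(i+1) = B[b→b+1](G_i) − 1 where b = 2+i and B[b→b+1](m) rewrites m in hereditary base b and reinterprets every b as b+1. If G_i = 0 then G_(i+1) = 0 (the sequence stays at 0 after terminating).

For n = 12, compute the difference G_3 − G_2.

14620

G_0=12  [base 2] 2^(2 + 1) + 2^2  →[2↦3]→  3^(3 + 1) + 3^3 = 108  −1 ⇒ G_1=107
G_1=107  [base 3] 3^(3 + 1) + 2·3^2 + 2·3 + 2  →[3↦4]→  4^(4 + 1) + 2·4^2 + 2·4 + 2 = 1066  −1 ⇒ G_2=1065
G_2=1065  [base 4] 4^(4 + 1) + 2·4^2 + 2·4 + 1  →[4↦5]→  5^(5 + 1) + 2·5^2 + 2·5 + 1 = 15686  −1 ⇒ G_3=15685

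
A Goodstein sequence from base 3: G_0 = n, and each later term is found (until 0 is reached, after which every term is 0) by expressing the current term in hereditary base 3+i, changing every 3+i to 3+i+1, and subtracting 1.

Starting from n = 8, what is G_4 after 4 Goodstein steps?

11

8 —HB3→ 2·3 + 2 —bump→ 2·4 + 2 = 10 —(−1)→ 9
9 —HB4→ 2·4 + 1 —bump→ 2·5 + 1 = 11 —(−1)→ 10
10 —HB5→ 2·5 —bump→ 2·6 = 12 —(−1)→ 11
11 —HB6→ 6 + 5 —bump→ 7 + 5 = 12 —(−1)→ 11
11 —HB7→ 7 + 4 —bump→ 8 + 4 = 12 —(−1)→ 11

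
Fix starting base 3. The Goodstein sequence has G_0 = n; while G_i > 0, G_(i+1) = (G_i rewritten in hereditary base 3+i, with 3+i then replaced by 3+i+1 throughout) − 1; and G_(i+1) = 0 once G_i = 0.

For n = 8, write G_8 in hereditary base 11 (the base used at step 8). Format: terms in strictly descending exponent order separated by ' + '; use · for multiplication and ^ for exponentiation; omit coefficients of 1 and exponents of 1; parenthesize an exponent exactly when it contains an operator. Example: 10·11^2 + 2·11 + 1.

8 —HB3→ 2·3 + 2 —bump→ 2·4 + 2 = 10 —(−1)→ 9
9 —HB4→ 2·4 + 1 —bump→ 2·5 + 1 = 11 —(−1)→ 10
10 —HB5→ 2·5 —bump→ 2·6 = 12 —(−1)→ 11
11 —HB6→ 6 + 5 —bump→ 7 + 5 = 12 —(−1)→ 11
11 —HB7→ 7 + 4 —bump→ 8 + 4 = 12 —(−1)→ 11
11 —HB8→ 8 + 3 —bump→ 9 + 3 = 12 —(−1)→ 11
11 —HB9→ 9 + 2 —bump→ 10 + 2 = 12 —(−1)→ 11
11 —HB10→ 10 + 1 —bump→ 11 + 1 = 12 —(−1)→ 11

11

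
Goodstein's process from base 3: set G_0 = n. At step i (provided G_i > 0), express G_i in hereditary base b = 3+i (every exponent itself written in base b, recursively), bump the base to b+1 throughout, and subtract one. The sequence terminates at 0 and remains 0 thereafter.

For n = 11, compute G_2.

11 —HB3→ 3^2 + 2 —bump→ 4^2 + 2 = 18 —(−1)→ 17
17 —HB4→ 4^2 + 1 —bump→ 5^2 + 1 = 26 —(−1)→ 25
25 —HB5→ 5^2 —bump→ 6^2 = 36 —(−1)→ 35

25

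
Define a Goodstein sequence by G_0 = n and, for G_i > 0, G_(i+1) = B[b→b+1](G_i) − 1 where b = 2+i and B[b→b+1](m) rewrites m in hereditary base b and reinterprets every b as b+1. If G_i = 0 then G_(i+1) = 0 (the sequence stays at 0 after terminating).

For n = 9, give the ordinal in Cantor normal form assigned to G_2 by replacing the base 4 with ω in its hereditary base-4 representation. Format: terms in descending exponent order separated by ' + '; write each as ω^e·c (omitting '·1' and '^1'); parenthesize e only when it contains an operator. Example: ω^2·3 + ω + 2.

i=0: 9 = 2^(2 + 1) + 1 (b=2); 2→3: 3^(3 + 1) + 1 = 82; 82−1 = 81
i=1: 81 = 3^(3 + 1) (b=3); 3→4: 4^(4 + 1) = 1024; 1024−1 = 1023
i=2: 1023 = 3·4^4 + 3·4^3 + 3·4^2 + 3·4 + 3 (b=4); 4→5: 3·5^5 + 3·5^3 + 3·5^2 + 3·5 + 3 = 9843; 9843−1 = 9842

ω^ω·3 + ω^3·3 + ω^2·3 + ω·3 + 3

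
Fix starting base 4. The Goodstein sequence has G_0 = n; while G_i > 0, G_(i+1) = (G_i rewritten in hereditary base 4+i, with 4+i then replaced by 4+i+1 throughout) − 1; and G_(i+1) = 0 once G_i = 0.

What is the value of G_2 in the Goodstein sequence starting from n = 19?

37

i=0: 19 = 4^2 + 3 (b=4); 4→5: 5^2 + 3 = 28; 28−1 = 27
i=1: 27 = 5^2 + 2 (b=5); 5→6: 6^2 + 2 = 38; 38−1 = 37
i=2: 37 = 6^2 + 1 (b=6); 6→7: 7^2 + 1 = 50; 50−1 = 49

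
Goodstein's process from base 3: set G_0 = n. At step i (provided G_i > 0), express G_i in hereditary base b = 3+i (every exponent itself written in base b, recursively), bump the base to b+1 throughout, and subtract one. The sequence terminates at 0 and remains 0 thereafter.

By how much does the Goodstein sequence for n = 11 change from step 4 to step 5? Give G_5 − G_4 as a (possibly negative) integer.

4

G_0=11  [base 3] 3^2 + 2  →[3↦4]→  4^2 + 2 = 18  −1 ⇒ G_1=17
G_1=17  [base 4] 4^2 + 1  →[4↦5]→  5^2 + 1 = 26  −1 ⇒ G_2=25
G_2=25  [base 5] 5^2  →[5↦6]→  6^2 = 36  −1 ⇒ G_3=35
G_3=35  [base 6] 5·6 + 5  →[6↦7]→  5·7 + 5 = 40  −1 ⇒ G_4=39
G_4=39  [base 7] 5·7 + 4  →[7↦8]→  5·8 + 4 = 44  −1 ⇒ G_5=43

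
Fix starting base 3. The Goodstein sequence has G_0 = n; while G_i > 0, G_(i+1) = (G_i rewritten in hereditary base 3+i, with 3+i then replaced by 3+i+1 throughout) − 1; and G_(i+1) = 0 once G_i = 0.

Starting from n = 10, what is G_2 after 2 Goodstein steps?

24

step 0: 10 = 3^2 + 1; sub 4 for 3: 4^2 + 1; = 17; G_1 = 17−1 = 16
step 1: 16 = 4^2; sub 5 for 4: 5^2; = 25; G_2 = 25−1 = 24
step 2: 24 = 4·5 + 4; sub 6 for 5: 4·6 + 4; = 28; G_3 = 28−1 = 27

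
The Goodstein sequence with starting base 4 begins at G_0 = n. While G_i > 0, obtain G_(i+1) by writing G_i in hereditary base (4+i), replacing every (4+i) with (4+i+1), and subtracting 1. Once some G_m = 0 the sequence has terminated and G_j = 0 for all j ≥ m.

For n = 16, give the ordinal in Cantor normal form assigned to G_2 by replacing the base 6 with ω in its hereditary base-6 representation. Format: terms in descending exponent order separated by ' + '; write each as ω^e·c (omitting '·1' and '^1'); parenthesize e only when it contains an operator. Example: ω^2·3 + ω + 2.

ω·4 + 3

[0] 16 ≡ 4^2 (base 4). Lift 5: 25. −1: 24.
[1] 24 ≡ 4·5 + 4 (base 5). Lift 6: 28. −1: 27.
[2] 27 ≡ 4·6 + 3 (base 6). Lift 7: 31. −1: 30.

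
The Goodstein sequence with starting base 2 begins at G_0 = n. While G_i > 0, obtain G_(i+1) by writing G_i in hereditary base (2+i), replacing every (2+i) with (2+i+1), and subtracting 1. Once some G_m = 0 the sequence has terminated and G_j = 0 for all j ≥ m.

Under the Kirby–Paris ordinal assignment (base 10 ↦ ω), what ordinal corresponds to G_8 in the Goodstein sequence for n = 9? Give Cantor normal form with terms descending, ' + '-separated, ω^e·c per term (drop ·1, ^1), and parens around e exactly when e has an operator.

ω^ω·3 + ω^3·3 + ω^2·3 + ω·2 + 5

(0) 9|_2 = 2^(2 + 1) + 1 ↦ 3^(3 + 1) + 1|_3 = 82 ⇒ 81
(1) 81|_3 = 3^(3 + 1) ↦ 4^(4 + 1)|_4 = 1024 ⇒ 1023
(2) 1023|_4 = 3·4^4 + 3·4^3 + 3·4^2 + 3·4 + 3 ↦ 3·5^5 + 3·5^3 + 3·5^2 + 3·5 + 3|_5 = 9843 ⇒ 9842
(3) 9842|_5 = 3·5^5 + 3·5^3 + 3·5^2 + 3·5 + 2 ↦ 3·6^6 + 3·6^3 + 3·6^2 + 3·6 + 2|_6 = 140744 ⇒ 140743
(4) 140743|_6 = 3·6^6 + 3·6^3 + 3·6^2 + 3·6 + 1 ↦ 3·7^7 + 3·7^3 + 3·7^2 + 3·7 + 1|_7 = 2471827 ⇒ 2471826
(5) 2471826|_7 = 3·7^7 + 3·7^3 + 3·7^2 + 3·7 ↦ 3·8^8 + 3·8^3 + 3·8^2 + 3·8|_8 = 50333400 ⇒ 50333399
(6) 50333399|_8 = 3·8^8 + 3·8^3 + 3·8^2 + 2·8 + 7 ↦ 3·9^9 + 3·9^3 + 3·9^2 + 2·9 + 7|_9 = 1162263922 ⇒ 1162263921
(7) 1162263921|_9 = 3·9^9 + 3·9^3 + 3·9^2 + 2·9 + 6 ↦ 3·10^10 + 3·10^3 + 3·10^2 + 2·10 + 6|_10 = 30000003326 ⇒ 30000003325
(8) 30000003325|_10 = 3·10^10 + 3·10^3 + 3·10^2 + 2·10 + 5 ↦ 3·11^11 + 3·11^3 + 3·11^2 + 2·11 + 5|_11 = 855935016216 ⇒ 855935016215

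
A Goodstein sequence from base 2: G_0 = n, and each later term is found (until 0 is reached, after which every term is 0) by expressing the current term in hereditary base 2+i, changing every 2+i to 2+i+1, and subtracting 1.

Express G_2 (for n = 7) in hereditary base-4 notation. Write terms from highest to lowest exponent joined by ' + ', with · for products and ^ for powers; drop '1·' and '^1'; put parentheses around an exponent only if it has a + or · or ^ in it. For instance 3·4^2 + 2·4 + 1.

4^4 + 3

[0] 7 ≡ 2^2 + 2 + 1 (base 2). Lift 3: 31. −1: 30.
[1] 30 ≡ 3^3 + 3 (base 3). Lift 4: 260. −1: 259.
[2] 259 ≡ 4^4 + 3 (base 4). Lift 5: 3128. −1: 3127.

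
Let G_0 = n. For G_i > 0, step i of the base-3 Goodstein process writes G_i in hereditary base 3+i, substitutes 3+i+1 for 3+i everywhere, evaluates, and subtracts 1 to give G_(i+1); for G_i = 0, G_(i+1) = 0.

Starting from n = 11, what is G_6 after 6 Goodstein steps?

47

base 3: 11 = 3^2 + 2; at 4: 4^2 + 2 = 18; next = 17
base 4: 17 = 4^2 + 1; at 5: 5^2 + 1 = 26; next = 25
base 5: 25 = 5^2; at 6: 6^2 = 36; next = 35
base 6: 35 = 5·6 + 5; at 7: 5·7 + 5 = 40; next = 39
base 7: 39 = 5·7 + 4; at 8: 5·8 + 4 = 44; next = 43
base 8: 43 = 5·8 + 3; at 9: 5·9 + 3 = 48; next = 47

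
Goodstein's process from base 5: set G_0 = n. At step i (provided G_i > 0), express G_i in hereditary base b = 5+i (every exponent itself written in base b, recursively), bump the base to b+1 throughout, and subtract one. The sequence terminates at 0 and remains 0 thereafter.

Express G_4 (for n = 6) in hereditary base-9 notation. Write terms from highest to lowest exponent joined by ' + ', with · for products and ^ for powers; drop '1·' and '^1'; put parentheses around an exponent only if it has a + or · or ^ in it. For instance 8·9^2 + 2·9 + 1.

4

G_0 = 6. HB_5(6) = 5 + 1. Bump = 7. G_1 = 6.
G_1 = 6. HB_6(6) = 6. Bump = 7. G_2 = 6.
G_2 = 6. HB_7(6) = 6. Bump = 6. G_3 = 5.
G_3 = 5. HB_8(5) = 5. Bump = 5. G_4 = 4.
G_4 = 4. HB_9(4) = 4. Bump = 4. G_5 = 3.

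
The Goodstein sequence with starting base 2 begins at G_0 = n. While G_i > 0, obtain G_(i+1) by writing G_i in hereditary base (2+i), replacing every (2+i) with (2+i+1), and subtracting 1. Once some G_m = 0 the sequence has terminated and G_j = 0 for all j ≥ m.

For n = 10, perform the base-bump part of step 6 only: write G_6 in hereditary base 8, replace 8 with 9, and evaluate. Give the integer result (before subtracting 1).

base 2: 10 = 2^(2 + 1) + 2; at 3: 3^(3 + 1) + 3 = 84; next = 83
base 3: 83 = 3^(3 + 1) + 2; at 4: 4^(4 + 1) + 2 = 1026; next = 1025
base 4: 1025 = 4^(4 + 1) + 1; at 5: 5^(5 + 1) + 1 = 15626; next = 15625
base 5: 15625 = 5^(5 + 1); at 6: 6^(6 + 1) = 279936; next = 279935
base 6: 279935 = 5·6^6 + 5·6^5 + 5·6^4 + 5·6^3 + 5·6^2 + 5·6 + 5; at 7: 5·7^7 + 5·7^5 + 5·7^4 + 5·7^3 + 5·7^2 + 5·7 + 5 = 4215755; next = 4215754
base 7: 4215754 = 5·7^7 + 5·7^5 + 5·7^4 + 5·7^3 + 5·7^2 + 5·7 + 4; at 8: 5·8^8 + 5·8^5 + 5·8^4 + 5·8^3 + 5·8^2 + 5·8 + 4 = 84073324; next = 84073323

1937434593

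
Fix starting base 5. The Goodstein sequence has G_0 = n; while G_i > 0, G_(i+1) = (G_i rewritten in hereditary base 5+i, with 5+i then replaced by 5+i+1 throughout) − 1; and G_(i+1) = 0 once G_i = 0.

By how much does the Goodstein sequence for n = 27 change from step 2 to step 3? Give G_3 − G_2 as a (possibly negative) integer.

14

i=0: 27 = 5^2 + 2 (b=5); 5→6: 6^2 + 2 = 38; 38−1 = 37
i=1: 37 = 6^2 + 1 (b=6); 6→7: 7^2 + 1 = 50; 50−1 = 49
i=2: 49 = 7^2 (b=7); 7→8: 8^2 = 64; 64−1 = 63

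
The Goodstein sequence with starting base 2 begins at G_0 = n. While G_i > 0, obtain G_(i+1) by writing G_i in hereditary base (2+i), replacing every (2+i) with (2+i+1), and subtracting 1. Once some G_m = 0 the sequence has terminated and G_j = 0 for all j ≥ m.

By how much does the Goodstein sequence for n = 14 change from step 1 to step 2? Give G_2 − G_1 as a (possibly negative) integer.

1171

base 2: 14 = 2^(2 + 1) + 2^2 + 2; at 3: 3^(3 + 1) + 3^3 + 3 = 111; next = 110
base 3: 110 = 3^(3 + 1) + 3^3 + 2; at 4: 4^(4 + 1) + 4^4 + 2 = 1282; next = 1281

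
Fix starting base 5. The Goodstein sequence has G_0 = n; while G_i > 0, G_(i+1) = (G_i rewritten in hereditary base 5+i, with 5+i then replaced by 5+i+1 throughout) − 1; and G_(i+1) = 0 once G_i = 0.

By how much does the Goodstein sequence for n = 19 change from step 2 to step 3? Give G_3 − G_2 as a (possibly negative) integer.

G_0=19  [base 5] 3·5 + 4  →[5↦6]→  3·6 + 4 = 22  −1 ⇒ G_1=21
G_1=21  [base 6] 3·6 + 3  →[6↦7]→  3·7 + 3 = 24  −1 ⇒ G_2=23
G_2=23  [base 7] 3·7 + 2  →[7↦8]→  3·8 + 2 = 26  −1 ⇒ G_3=25

2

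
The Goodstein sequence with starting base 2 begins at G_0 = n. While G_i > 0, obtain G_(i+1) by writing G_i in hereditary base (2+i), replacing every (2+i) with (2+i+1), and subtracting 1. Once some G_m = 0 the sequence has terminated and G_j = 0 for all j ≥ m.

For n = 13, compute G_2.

1279

step 0: 13 = 2^(2 + 1) + 2^2 + 1; sub 3 for 2: 3^(3 + 1) + 3^3 + 1; = 109; G_1 = 109−1 = 108
step 1: 108 = 3^(3 + 1) + 3^3; sub 4 for 3: 4^(4 + 1) + 4^4; = 1280; G_2 = 1280−1 = 1279
step 2: 1279 = 4^(4 + 1) + 3·4^3 + 3·4^2 + 3·4 + 3; sub 5 for 4: 5^(5 + 1) + 3·5^3 + 3·5^2 + 3·5 + 3; = 16093; G_3 = 16093−1 = 16092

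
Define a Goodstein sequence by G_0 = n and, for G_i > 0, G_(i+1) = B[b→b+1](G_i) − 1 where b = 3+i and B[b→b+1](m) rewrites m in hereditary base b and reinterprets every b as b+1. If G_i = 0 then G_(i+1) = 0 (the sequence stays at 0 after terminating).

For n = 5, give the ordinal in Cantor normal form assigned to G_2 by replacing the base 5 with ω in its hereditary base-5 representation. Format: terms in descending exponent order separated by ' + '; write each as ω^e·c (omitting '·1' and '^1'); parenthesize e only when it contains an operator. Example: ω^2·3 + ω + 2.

G_0 = 5. HB_3(5) = 3 + 2. Bump = 6. G_1 = 5.
G_1 = 5. HB_4(5) = 4 + 1. Bump = 6. G_2 = 5.
G_2 = 5. HB_5(5) = 5. Bump = 6. G_3 = 5.

ω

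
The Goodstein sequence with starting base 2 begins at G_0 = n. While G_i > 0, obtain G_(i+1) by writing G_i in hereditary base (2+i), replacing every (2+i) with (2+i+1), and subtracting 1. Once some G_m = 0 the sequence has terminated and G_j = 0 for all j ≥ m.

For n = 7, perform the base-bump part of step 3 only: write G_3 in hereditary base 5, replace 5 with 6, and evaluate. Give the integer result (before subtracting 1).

(0) 7|_2 = 2^2 + 2 + 1 ↦ 3^3 + 3 + 1|_3 = 31 ⇒ 30
(1) 30|_3 = 3^3 + 3 ↦ 4^4 + 4|_4 = 260 ⇒ 259
(2) 259|_4 = 4^4 + 3 ↦ 5^5 + 3|_5 = 3128 ⇒ 3127
(3) 3127|_5 = 5^5 + 2 ↦ 6^6 + 2|_6 = 46658 ⇒ 46657

46658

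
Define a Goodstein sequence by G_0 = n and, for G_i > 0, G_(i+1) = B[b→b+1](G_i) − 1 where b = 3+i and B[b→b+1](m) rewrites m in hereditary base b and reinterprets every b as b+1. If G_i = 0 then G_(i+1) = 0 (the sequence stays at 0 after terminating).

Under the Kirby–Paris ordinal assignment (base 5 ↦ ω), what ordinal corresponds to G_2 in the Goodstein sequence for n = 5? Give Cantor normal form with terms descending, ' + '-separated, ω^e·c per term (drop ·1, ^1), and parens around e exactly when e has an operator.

ω

[0] 5 ≡ 3 + 2 (base 3). Lift 4: 6. −1: 5.
[1] 5 ≡ 4 + 1 (base 4). Lift 5: 6. −1: 5.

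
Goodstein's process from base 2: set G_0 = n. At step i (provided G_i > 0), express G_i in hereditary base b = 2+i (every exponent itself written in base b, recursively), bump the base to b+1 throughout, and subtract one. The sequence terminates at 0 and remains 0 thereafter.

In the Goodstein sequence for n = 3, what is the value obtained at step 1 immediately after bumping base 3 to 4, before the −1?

base 2: 3 = 2 + 1; at 3: 3 + 1 = 4; next = 3
base 3: 3 = 3; at 4: 4 = 4; next = 3

4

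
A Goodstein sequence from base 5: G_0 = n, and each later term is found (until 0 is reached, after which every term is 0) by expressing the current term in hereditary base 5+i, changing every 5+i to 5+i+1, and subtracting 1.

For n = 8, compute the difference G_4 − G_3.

base 5: 8 = 5 + 3; at 6: 6 + 3 = 9; next = 8
base 6: 8 = 6 + 2; at 7: 7 + 2 = 9; next = 8
base 7: 8 = 7 + 1; at 8: 8 + 1 = 9; next = 8
base 8: 8 = 8; at 9: 9 = 9; next = 8

0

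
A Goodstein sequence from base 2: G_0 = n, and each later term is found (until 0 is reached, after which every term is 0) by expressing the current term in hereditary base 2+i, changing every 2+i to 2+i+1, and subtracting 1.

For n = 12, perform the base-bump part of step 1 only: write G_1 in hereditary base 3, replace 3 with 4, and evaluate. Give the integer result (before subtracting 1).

G_0 = 12. HB_2(12) = 2^(2 + 1) + 2^2. Bump = 108. G_1 = 107.
G_1 = 107. HB_3(107) = 3^(3 + 1) + 2·3^2 + 2·3 + 2. Bump = 1066. G_2 = 1065.

1066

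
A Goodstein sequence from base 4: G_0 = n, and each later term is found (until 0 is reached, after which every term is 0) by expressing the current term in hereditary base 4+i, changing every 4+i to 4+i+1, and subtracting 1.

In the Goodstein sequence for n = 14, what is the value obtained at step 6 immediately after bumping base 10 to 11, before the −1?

step 0: 14 = 3·4 + 2; sub 5 for 4: 3·5 + 2; = 17; G_1 = 17−1 = 16
step 1: 16 = 3·5 + 1; sub 6 for 5: 3·6 + 1; = 19; G_2 = 19−1 = 18
step 2: 18 = 3·6; sub 7 for 6: 3·7; = 21; G_3 = 21−1 = 20
step 3: 20 = 2·7 + 6; sub 8 for 7: 2·8 + 6; = 22; G_4 = 22−1 = 21
step 4: 21 = 2·8 + 5; sub 9 for 8: 2·9 + 5; = 23; G_5 = 23−1 = 22
step 5: 22 = 2·9 + 4; sub 10 for 9: 2·10 + 4; = 24; G_6 = 24−1 = 23
step 6: 23 = 2·10 + 3; sub 11 for 10: 2·11 + 3; = 25; G_7 = 25−1 = 24

25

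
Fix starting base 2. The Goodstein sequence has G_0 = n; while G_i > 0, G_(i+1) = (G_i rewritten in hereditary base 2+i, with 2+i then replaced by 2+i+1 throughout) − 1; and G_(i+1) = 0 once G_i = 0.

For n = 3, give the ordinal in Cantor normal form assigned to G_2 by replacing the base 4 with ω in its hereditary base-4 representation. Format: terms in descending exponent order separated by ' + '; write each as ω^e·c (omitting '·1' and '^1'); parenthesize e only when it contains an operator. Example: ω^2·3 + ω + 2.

base 2: 3 = 2 + 1; at 3: 3 + 1 = 4; next = 3
base 3: 3 = 3; at 4: 4 = 4; next = 3
base 4: 3 = 3; at 5: 3 = 3; next = 2

3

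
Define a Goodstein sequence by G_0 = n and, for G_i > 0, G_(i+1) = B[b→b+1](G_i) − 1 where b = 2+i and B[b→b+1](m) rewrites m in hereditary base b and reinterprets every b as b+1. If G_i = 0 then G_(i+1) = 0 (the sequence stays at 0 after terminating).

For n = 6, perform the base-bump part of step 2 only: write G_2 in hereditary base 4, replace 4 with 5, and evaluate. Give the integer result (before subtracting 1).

3126

G_0=6  [base 2] 2^2 + 2  →[2↦3]→  3^3 + 3 = 30  −1 ⇒ G_1=29
G_1=29  [base 3] 3^3 + 2  →[3↦4]→  4^4 + 2 = 258  −1 ⇒ G_2=257
G_2=257  [base 4] 4^4 + 1  →[4↦5]→  5^5 + 1 = 3126  −1 ⇒ G_3=3125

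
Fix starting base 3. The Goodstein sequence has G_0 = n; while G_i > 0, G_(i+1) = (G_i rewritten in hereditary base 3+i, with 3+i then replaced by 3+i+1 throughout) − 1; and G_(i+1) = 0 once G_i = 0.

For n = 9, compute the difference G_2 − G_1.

(0) 9|_3 = 3^2 ↦ 4^2|_4 = 16 ⇒ 15
(1) 15|_4 = 3·4 + 3 ↦ 3·5 + 3|_5 = 18 ⇒ 17

2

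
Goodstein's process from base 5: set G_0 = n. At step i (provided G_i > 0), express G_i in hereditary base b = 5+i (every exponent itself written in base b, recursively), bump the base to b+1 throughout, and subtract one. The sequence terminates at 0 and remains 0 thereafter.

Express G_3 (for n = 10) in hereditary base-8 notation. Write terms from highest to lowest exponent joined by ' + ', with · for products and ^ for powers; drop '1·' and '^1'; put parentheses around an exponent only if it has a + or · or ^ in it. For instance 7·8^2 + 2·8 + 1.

8 + 3

[0] 10 ≡ 2·5 (base 5). Lift 6: 12. −1: 11.
[1] 11 ≡ 6 + 5 (base 6). Lift 7: 12. −1: 11.
[2] 11 ≡ 7 + 4 (base 7). Lift 8: 12. −1: 11.
[3] 11 ≡ 8 + 3 (base 8). Lift 9: 12. −1: 11.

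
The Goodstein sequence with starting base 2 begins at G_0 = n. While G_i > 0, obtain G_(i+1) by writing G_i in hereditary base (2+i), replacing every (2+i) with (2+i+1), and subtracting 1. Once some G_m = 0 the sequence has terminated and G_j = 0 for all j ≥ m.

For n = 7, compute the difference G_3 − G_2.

[0] 7 ≡ 2^2 + 2 + 1 (base 2). Lift 3: 31. −1: 30.
[1] 30 ≡ 3^3 + 3 (base 3). Lift 4: 260. −1: 259.
[2] 259 ≡ 4^4 + 3 (base 4). Lift 5: 3128. −1: 3127.

2868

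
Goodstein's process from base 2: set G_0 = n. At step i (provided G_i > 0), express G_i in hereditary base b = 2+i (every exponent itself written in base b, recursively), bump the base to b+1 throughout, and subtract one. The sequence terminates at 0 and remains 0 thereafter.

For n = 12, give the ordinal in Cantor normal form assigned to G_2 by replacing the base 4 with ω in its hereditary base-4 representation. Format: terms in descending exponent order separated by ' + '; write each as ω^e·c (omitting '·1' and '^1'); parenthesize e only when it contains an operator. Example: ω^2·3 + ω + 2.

G_0 = 12. HB_2(12) = 2^(2 + 1) + 2^2. Bump = 108. G_1 = 107.
G_1 = 107. HB_3(107) = 3^(3 + 1) + 2·3^2 + 2·3 + 2. Bump = 1066. G_2 = 1065.
G_2 = 1065. HB_4(1065) = 4^(4 + 1) + 2·4^2 + 2·4 + 1. Bump = 15686. G_3 = 15685.

ω^(ω + 1) + ω^2·2 + ω·2 + 1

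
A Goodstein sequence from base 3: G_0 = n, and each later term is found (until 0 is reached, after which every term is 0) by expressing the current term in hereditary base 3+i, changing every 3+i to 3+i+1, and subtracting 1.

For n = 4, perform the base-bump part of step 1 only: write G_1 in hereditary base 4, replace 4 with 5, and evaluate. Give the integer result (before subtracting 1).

5

G_0=4  [base 3] 3 + 1  →[3↦4]→  4 + 1 = 5  −1 ⇒ G_1=4
G_1=4  [base 4] 4  →[4↦5]→  5 = 5  −1 ⇒ G_2=4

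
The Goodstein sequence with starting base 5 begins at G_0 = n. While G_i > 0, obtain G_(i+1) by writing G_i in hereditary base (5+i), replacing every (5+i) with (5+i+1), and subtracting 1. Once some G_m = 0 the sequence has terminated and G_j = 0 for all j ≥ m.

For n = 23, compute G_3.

step 0: 23 = 4·5 + 3; sub 6 for 5: 4·6 + 3; = 27; G_1 = 27−1 = 26
step 1: 26 = 4·6 + 2; sub 7 for 6: 4·7 + 2; = 30; G_2 = 30−1 = 29
step 2: 29 = 4·7 + 1; sub 8 for 7: 4·8 + 1; = 33; G_3 = 33−1 = 32
step 3: 32 = 4·8; sub 9 for 8: 4·9; = 36; G_4 = 36−1 = 35

32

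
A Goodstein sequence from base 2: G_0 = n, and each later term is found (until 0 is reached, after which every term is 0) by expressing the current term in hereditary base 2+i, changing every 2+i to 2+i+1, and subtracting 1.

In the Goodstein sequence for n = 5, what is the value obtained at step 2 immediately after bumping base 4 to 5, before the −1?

468

G_0=5  [base 2] 2^2 + 1  →[2↦3]→  3^3 + 1 = 28  −1 ⇒ G_1=27
G_1=27  [base 3] 3^3  →[3↦4]→  4^4 = 256  −1 ⇒ G_2=255
G_2=255  [base 4] 3·4^3 + 3·4^2 + 3·4 + 3  →[4↦5]→  3·5^3 + 3·5^2 + 3·5 + 3 = 468  −1 ⇒ G_3=467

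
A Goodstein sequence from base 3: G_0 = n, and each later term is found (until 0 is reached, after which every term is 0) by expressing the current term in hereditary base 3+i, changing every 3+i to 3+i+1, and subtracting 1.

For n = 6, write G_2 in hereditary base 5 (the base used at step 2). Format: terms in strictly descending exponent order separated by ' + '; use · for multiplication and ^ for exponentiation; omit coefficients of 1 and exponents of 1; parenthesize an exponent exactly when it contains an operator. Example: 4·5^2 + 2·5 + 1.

step 0: 6 = 2·3; sub 4 for 3: 2·4; = 8; G_1 = 8−1 = 7
step 1: 7 = 4 + 3; sub 5 for 4: 5 + 3; = 8; G_2 = 8−1 = 7
step 2: 7 = 5 + 2; sub 6 for 5: 6 + 2; = 8; G_3 = 8−1 = 7

5 + 2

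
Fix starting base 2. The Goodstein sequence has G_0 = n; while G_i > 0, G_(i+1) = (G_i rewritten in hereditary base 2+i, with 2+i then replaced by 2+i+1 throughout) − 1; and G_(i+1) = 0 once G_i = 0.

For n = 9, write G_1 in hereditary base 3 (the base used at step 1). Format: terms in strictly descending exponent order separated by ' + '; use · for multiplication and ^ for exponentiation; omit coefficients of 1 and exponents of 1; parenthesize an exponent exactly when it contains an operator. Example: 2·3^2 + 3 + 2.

[0] 9 ≡ 2^(2 + 1) + 1 (base 2). Lift 3: 82. −1: 81.
[1] 81 ≡ 3^(3 + 1) (base 3). Lift 4: 1024. −1: 1023.

3^(3 + 1)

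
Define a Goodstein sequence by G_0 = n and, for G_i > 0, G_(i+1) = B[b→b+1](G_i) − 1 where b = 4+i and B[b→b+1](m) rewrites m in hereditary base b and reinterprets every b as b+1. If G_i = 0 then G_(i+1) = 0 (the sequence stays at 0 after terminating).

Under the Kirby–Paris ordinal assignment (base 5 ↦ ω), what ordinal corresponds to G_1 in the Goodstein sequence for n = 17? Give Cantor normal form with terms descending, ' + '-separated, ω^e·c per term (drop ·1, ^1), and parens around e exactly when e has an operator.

ω^2

(0) 17|_4 = 4^2 + 1 ↦ 5^2 + 1|_5 = 26 ⇒ 25
(1) 25|_5 = 5^2 ↦ 6^2|_6 = 36 ⇒ 35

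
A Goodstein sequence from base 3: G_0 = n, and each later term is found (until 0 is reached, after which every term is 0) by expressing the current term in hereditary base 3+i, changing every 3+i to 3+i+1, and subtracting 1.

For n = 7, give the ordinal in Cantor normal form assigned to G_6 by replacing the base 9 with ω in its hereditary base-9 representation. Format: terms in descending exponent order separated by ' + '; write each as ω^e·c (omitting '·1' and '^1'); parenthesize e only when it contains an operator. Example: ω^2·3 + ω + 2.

ω

i=0: 7 = 2·3 + 1 (b=3); 3→4: 2·4 + 1 = 9; 9−1 = 8
i=1: 8 = 2·4 (b=4); 4→5: 2·5 = 10; 10−1 = 9
i=2: 9 = 5 + 4 (b=5); 5→6: 6 + 4 = 10; 10−1 = 9
i=3: 9 = 6 + 3 (b=6); 6→7: 7 + 3 = 10; 10−1 = 9
i=4: 9 = 7 + 2 (b=7); 7→8: 8 + 2 = 10; 10−1 = 9
i=5: 9 = 8 + 1 (b=8); 8→9: 9 + 1 = 10; 10−1 = 9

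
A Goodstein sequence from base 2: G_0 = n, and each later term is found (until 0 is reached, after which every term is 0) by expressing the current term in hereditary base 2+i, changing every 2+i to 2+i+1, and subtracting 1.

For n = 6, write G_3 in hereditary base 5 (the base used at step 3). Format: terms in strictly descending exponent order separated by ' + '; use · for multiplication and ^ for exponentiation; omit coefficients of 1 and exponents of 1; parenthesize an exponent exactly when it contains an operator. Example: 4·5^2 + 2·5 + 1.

5^5

(0) 6|_2 = 2^2 + 2 ↦ 3^3 + 3|_3 = 30 ⇒ 29
(1) 29|_3 = 3^3 + 2 ↦ 4^4 + 2|_4 = 258 ⇒ 257
(2) 257|_4 = 4^4 + 1 ↦ 5^5 + 1|_5 = 3126 ⇒ 3125
(3) 3125|_5 = 5^5 ↦ 6^6|_6 = 46656 ⇒ 46655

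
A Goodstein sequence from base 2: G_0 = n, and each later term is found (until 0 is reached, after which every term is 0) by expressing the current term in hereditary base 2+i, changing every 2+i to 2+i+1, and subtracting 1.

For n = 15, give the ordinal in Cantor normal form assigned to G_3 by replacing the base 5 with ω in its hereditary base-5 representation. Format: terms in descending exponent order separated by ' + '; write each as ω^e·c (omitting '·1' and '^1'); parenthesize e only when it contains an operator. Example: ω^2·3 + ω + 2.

ω^(ω + 1) + ω^ω + 2

G_0 = 15. HB_2(15) = 2^(2 + 1) + 2^2 + 2 + 1. Bump = 112. G_1 = 111.
G_1 = 111. HB_3(111) = 3^(3 + 1) + 3^3 + 3. Bump = 1284. G_2 = 1283.
G_2 = 1283. HB_4(1283) = 4^(4 + 1) + 4^4 + 3. Bump = 18753. G_3 = 18752.
G_3 = 18752. HB_5(18752) = 5^(5 + 1) + 5^5 + 2. Bump = 326594. G_4 = 326593.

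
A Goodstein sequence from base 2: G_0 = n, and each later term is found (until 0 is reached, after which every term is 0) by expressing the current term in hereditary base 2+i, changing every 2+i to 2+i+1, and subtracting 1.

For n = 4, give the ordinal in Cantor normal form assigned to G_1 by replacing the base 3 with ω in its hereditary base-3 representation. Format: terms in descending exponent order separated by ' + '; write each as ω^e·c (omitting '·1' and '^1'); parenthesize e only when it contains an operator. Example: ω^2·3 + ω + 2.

(0) 4|_2 = 2^2 ↦ 3^3|_3 = 27 ⇒ 26
(1) 26|_3 = 2·3^2 + 2·3 + 2 ↦ 2·4^2 + 2·4 + 2|_4 = 42 ⇒ 41

ω^2·2 + ω·2 + 2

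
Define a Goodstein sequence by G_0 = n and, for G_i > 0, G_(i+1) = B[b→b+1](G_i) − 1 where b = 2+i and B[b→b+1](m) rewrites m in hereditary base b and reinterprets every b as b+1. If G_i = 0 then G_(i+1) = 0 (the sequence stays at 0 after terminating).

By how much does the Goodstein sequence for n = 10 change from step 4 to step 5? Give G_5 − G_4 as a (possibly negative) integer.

base 2: 10 = 2^(2 + 1) + 2; at 3: 3^(3 + 1) + 3 = 84; next = 83
base 3: 83 = 3^(3 + 1) + 2; at 4: 4^(4 + 1) + 2 = 1026; next = 1025
base 4: 1025 = 4^(4 + 1) + 1; at 5: 5^(5 + 1) + 1 = 15626; next = 15625
base 5: 15625 = 5^(5 + 1); at 6: 6^(6 + 1) = 279936; next = 279935
base 6: 279935 = 5·6^6 + 5·6^5 + 5·6^4 + 5·6^3 + 5·6^2 + 5·6 + 5; at 7: 5·7^7 + 5·7^5 + 5·7^4 + 5·7^3 + 5·7^2 + 5·7 + 5 = 4215755; next = 4215754

3935819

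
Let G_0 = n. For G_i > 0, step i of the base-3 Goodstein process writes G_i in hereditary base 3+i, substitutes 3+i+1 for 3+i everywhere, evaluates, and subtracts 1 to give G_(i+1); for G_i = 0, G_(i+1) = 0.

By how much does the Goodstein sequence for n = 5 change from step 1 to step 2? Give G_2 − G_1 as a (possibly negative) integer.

0

G_0 = 5. HB_3(5) = 3 + 2. Bump = 6. G_1 = 5.
G_1 = 5. HB_4(5) = 4 + 1. Bump = 6. G_2 = 5.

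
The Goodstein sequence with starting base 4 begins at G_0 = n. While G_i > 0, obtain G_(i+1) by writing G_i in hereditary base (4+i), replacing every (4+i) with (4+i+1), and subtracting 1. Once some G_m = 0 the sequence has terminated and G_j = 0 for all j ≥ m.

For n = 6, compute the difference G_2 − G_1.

0

[0] 6 ≡ 4 + 2 (base 4). Lift 5: 7. −1: 6.
[1] 6 ≡ 5 + 1 (base 5). Lift 6: 7. −1: 6.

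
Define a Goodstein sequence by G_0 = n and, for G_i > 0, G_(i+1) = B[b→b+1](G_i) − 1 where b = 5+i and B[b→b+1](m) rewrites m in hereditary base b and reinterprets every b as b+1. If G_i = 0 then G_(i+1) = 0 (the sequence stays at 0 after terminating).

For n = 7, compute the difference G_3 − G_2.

7 —HB5→ 5 + 2 —bump→ 6 + 2 = 8 —(−1)→ 7
7 —HB6→ 6 + 1 —bump→ 7 + 1 = 8 —(−1)→ 7
7 —HB7→ 7 —bump→ 8 = 8 —(−1)→ 7

0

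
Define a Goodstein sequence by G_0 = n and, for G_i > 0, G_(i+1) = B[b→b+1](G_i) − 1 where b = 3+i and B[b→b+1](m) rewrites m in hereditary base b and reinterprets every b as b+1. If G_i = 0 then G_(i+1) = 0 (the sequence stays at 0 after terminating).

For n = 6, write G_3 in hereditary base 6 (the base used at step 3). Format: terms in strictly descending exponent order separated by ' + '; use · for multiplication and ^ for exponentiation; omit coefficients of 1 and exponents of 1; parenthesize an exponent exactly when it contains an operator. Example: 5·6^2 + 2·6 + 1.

6 + 1

step 0: 6 = 2·3; sub 4 for 3: 2·4; = 8; G_1 = 8−1 = 7
step 1: 7 = 4 + 3; sub 5 for 4: 5 + 3; = 8; G_2 = 8−1 = 7
step 2: 7 = 5 + 2; sub 6 for 5: 6 + 2; = 8; G_3 = 8−1 = 7
step 3: 7 = 6 + 1; sub 7 for 6: 7 + 1; = 8; G_4 = 8−1 = 7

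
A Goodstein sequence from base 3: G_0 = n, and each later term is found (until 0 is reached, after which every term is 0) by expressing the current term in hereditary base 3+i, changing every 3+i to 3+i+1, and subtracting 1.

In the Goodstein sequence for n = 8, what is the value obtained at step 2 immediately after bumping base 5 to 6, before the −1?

12

(0) 8|_3 = 2·3 + 2 ↦ 2·4 + 2|_4 = 10 ⇒ 9
(1) 9|_4 = 2·4 + 1 ↦ 2·5 + 1|_5 = 11 ⇒ 10
(2) 10|_5 = 2·5 ↦ 2·6|_6 = 12 ⇒ 11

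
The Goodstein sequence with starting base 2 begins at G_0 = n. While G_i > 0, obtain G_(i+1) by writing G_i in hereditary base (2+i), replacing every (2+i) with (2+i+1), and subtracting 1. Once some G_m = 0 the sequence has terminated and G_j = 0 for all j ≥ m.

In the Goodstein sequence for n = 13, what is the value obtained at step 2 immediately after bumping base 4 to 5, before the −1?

16093

[0] 13 ≡ 2^(2 + 1) + 2^2 + 1 (base 2). Lift 3: 109. −1: 108.
[1] 108 ≡ 3^(3 + 1) + 3^3 (base 3). Lift 4: 1280. −1: 1279.
[2] 1279 ≡ 4^(4 + 1) + 3·4^3 + 3·4^2 + 3·4 + 3 (base 4). Lift 5: 16093. −1: 16092.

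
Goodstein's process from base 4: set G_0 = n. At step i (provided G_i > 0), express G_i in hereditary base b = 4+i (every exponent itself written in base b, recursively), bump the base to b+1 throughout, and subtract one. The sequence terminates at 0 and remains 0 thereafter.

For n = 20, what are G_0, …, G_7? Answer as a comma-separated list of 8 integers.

20 —HB4→ 4^2 + 4 —bump→ 5^2 + 5 = 30 —(−1)→ 29
29 —HB5→ 5^2 + 4 —bump→ 6^2 + 4 = 40 —(−1)→ 39
39 —HB6→ 6^2 + 3 —bump→ 7^2 + 3 = 52 —(−1)→ 51
51 —HB7→ 7^2 + 2 —bump→ 8^2 + 2 = 66 —(−1)→ 65
65 —HB8→ 8^2 + 1 —bump→ 9^2 + 1 = 82 —(−1)→ 81
81 —HB9→ 9^2 —bump→ 10^2 = 100 —(−1)→ 99
99 —HB10→ 9·10 + 9 —bump→ 9·11 + 9 = 108 —(−1)→ 107

20, 29, 39, 51, 65, 81, 99, 107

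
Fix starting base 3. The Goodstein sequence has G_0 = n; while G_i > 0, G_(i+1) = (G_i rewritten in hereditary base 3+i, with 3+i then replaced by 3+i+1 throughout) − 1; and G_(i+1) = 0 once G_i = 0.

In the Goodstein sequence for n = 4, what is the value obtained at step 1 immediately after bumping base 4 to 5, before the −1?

[0] 4 ≡ 3 + 1 (base 3). Lift 4: 5. −1: 4.
[1] 4 ≡ 4 (base 4). Lift 5: 5. −1: 4.

5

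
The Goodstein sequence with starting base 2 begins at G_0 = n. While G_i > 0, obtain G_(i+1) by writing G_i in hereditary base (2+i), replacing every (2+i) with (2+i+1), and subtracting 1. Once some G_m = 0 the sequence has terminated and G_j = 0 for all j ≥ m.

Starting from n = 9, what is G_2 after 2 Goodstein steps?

base 2: 9 = 2^(2 + 1) + 1; at 3: 3^(3 + 1) + 1 = 82; next = 81
base 3: 81 = 3^(3 + 1); at 4: 4^(4 + 1) = 1024; next = 1023
base 4: 1023 = 3·4^4 + 3·4^3 + 3·4^2 + 3·4 + 3; at 5: 3·5^5 + 3·5^3 + 3·5^2 + 3·5 + 3 = 9843; next = 9842

1023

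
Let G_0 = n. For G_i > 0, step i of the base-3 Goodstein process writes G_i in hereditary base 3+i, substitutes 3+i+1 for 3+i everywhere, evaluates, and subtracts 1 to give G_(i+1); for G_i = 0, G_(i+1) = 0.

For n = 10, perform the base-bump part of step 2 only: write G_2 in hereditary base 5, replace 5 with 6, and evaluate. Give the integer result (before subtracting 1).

28

(0) 10|_3 = 3^2 + 1 ↦ 4^2 + 1|_4 = 17 ⇒ 16
(1) 16|_4 = 4^2 ↦ 5^2|_5 = 25 ⇒ 24
(2) 24|_5 = 4·5 + 4 ↦ 4·6 + 4|_6 = 28 ⇒ 27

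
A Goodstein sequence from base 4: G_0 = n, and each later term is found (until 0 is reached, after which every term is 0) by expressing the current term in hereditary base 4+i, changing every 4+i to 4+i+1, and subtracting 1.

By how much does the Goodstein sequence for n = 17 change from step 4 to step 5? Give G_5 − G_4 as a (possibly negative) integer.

base 4: 17 = 4^2 + 1; at 5: 5^2 + 1 = 26; next = 25
base 5: 25 = 5^2; at 6: 6^2 = 36; next = 35
base 6: 35 = 5·6 + 5; at 7: 5·7 + 5 = 40; next = 39
base 7: 39 = 5·7 + 4; at 8: 5·8 + 4 = 44; next = 43
base 8: 43 = 5·8 + 3; at 9: 5·9 + 3 = 48; next = 47

4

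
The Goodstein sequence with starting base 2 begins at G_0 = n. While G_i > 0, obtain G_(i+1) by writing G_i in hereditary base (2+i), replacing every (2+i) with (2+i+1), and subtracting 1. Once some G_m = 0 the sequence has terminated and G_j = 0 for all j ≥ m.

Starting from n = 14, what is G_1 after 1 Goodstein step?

[0] 14 ≡ 2^(2 + 1) + 2^2 + 2 (base 2). Lift 3: 111. −1: 110.
[1] 110 ≡ 3^(3 + 1) + 3^3 + 2 (base 3). Lift 4: 1282. −1: 1281.

110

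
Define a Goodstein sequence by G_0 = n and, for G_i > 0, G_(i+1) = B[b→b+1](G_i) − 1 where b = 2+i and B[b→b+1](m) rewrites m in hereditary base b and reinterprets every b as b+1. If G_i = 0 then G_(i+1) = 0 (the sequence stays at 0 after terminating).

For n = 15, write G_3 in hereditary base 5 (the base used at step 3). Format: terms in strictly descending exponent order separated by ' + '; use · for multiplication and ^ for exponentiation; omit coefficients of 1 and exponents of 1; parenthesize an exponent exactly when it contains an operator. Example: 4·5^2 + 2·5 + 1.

G_0 = 15. HB_2(15) = 2^(2 + 1) + 2^2 + 2 + 1. Bump = 112. G_1 = 111.
G_1 = 111. HB_3(111) = 3^(3 + 1) + 3^3 + 3. Bump = 1284. G_2 = 1283.
G_2 = 1283. HB_4(1283) = 4^(4 + 1) + 4^4 + 3. Bump = 18753. G_3 = 18752.
G_3 = 18752. HB_5(18752) = 5^(5 + 1) + 5^5 + 2. Bump = 326594. G_4 = 326593.

5^(5 + 1) + 5^5 + 2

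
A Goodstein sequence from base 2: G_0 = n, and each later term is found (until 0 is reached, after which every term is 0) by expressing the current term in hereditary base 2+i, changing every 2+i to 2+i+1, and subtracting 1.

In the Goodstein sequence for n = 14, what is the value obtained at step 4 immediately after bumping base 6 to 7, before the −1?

i=0: 14 = 2^(2 + 1) + 2^2 + 2 (b=2); 2→3: 3^(3 + 1) + 3^3 + 3 = 111; 111−1 = 110
i=1: 110 = 3^(3 + 1) + 3^3 + 2 (b=3); 3→4: 4^(4 + 1) + 4^4 + 2 = 1282; 1282−1 = 1281
i=2: 1281 = 4^(4 + 1) + 4^4 + 1 (b=4); 4→5: 5^(5 + 1) + 5^5 + 1 = 18751; 18751−1 = 18750
i=3: 18750 = 5^(5 + 1) + 5^5 (b=5); 5→6: 6^(6 + 1) + 6^6 = 326592; 326592−1 = 326591
i=4: 326591 = 6^(6 + 1) + 5·6^5 + 5·6^4 + 5·6^3 + 5·6^2 + 5·6 + 5 (b=6); 6→7: 7^(7 + 1) + 5·7^5 + 5·7^4 + 5·7^3 + 5·7^2 + 5·7 + 5 = 5862841; 5862841−1 = 5862840

5862841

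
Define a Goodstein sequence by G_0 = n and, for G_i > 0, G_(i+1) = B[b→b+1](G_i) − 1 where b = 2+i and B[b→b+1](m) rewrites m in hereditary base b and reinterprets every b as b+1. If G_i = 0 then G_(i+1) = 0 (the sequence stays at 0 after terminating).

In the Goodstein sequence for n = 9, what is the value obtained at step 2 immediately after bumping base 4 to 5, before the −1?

9843

i=0: 9 = 2^(2 + 1) + 1 (b=2); 2→3: 3^(3 + 1) + 1 = 82; 82−1 = 81
i=1: 81 = 3^(3 + 1) (b=3); 3→4: 4^(4 + 1) = 1024; 1024−1 = 1023
i=2: 1023 = 3·4^4 + 3·4^3 + 3·4^2 + 3·4 + 3 (b=4); 4→5: 3·5^5 + 3·5^3 + 3·5^2 + 3·5 + 3 = 9843; 9843−1 = 9842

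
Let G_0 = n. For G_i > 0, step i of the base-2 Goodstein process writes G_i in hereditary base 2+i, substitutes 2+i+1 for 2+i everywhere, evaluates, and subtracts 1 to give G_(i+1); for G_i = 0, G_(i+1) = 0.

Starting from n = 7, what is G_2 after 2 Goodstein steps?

7 —HB2→ 2^2 + 2 + 1 —bump→ 3^3 + 3 + 1 = 31 —(−1)→ 30
30 —HB3→ 3^3 + 3 —bump→ 4^4 + 4 = 260 —(−1)→ 259
259 —HB4→ 4^4 + 3 —bump→ 5^5 + 3 = 3128 —(−1)→ 3127

259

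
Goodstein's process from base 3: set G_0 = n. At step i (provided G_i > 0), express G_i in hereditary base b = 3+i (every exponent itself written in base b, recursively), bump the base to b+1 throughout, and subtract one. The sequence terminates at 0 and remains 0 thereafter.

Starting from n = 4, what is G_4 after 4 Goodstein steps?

2

[0] 4 ≡ 3 + 1 (base 3). Lift 4: 5. −1: 4.
[1] 4 ≡ 4 (base 4). Lift 5: 5. −1: 4.
[2] 4 ≡ 4 (base 5). Lift 6: 4. −1: 3.
[3] 3 ≡ 3 (base 6). Lift 7: 3. −1: 2.
[4] 2 ≡ 2 (base 7). Lift 8: 2. −1: 1.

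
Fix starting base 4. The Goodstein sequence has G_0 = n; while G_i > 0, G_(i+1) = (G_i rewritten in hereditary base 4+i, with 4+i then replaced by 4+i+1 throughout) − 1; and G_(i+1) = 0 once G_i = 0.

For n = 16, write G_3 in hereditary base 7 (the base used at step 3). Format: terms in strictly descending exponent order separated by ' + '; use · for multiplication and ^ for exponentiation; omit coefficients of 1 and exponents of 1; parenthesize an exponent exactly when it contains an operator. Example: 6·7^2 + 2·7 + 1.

4·7 + 2

G_0 = 16. HB_4(16) = 4^2. Bump = 25. G_1 = 24.
G_1 = 24. HB_5(24) = 4·5 + 4. Bump = 28. G_2 = 27.
G_2 = 27. HB_6(27) = 4·6 + 3. Bump = 31. G_3 = 30.
G_3 = 30. HB_7(30) = 4·7 + 2. Bump = 34. G_4 = 33.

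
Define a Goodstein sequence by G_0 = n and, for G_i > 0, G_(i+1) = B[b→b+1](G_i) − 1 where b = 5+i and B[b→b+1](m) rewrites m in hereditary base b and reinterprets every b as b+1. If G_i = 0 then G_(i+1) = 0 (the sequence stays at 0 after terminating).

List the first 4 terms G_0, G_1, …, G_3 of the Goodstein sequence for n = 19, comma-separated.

19, 21, 23, 25

G_0=19  [base 5] 3·5 + 4  →[5↦6]→  3·6 + 4 = 22  −1 ⇒ G_1=21
G_1=21  [base 6] 3·6 + 3  →[6↦7]→  3·7 + 3 = 24  −1 ⇒ G_2=23
G_2=23  [base 7] 3·7 + 2  →[7↦8]→  3·8 + 2 = 26  −1 ⇒ G_3=25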